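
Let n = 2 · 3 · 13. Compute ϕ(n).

24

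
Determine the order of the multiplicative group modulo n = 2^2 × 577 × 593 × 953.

φ(1304317732) = 1304317732 · (1 − 1/2) · (1 − 1/577) · (1 − 1/593) · (1 − 1/953)
       = 1304317732 · 324624384/652158866 = 649248768.

649248768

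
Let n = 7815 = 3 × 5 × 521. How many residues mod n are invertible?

4160

φ(3) = 3 − 1 = 2.
φ(5) = 5 − 1 = 4.
φ(521) = 521 − 1 = 520.
φ(7815) = 2 × 4 × 520 = 4160.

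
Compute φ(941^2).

884540

φ(941^2) = 941^1·(941−1) = 941·940 = 884540.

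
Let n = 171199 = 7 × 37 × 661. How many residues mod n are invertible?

142560

φ(7) = 7 − 1 = 6.
φ(37) = 37 − 1 = 36.
φ(661) = 661 − 1 = 660.
Since φ is multiplicative, φ(171199) = 6 · 36 · 660 = 142560.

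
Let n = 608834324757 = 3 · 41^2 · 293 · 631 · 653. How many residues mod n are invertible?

φ(3) = 3 − 1 = 2.
φ(41^2) = 41^1·(41−1) = 41·40 = 1640.
φ(293) = 293 − 1 = 292.
φ(631) = 631 − 1 = 630.
φ(653) = 653 − 1 = 652.
Since φ is multiplicative, φ(608834324757) = 2 · 1640 · 292 · 630 · 652 = 393409497600.

393409497600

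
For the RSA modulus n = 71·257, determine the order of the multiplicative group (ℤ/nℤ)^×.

φ(71) = 71 − 1 = 70.
φ(257) = 257 − 1 = 256.
φ(18247) = 70 × 256 = 17920.

17920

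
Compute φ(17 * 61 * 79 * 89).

φ(17) = 17 − 1 = 16.
φ(61) = 61 − 1 = 60.
φ(79) = 79 − 1 = 78.
φ(89) = 89 − 1 = 88.
φ(7291147) = 16 × 60 × 78 × 88 = 6589440.

6589440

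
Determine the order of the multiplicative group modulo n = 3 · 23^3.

φ(3) = 3 − 1 = 2.
φ(23^3) = 23^3 − 23^2 = 12167 − 529 = 11638.
φ(36501) = 2 × 11638 = 23276.

23276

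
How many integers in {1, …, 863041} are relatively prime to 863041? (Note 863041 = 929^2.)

862112

φ(863041) = 863041 · (1 − 1/929)
       = 863041 · 928/929 = 862112.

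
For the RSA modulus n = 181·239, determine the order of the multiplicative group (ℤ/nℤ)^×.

42840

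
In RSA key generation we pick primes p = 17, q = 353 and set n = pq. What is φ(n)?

φ(17) = 17 − 1 = 16.
φ(353) = 353 − 1 = 352.
φ(6001) = 16 × 352 = 5632.

5632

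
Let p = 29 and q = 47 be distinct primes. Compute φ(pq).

φ(pq) = (p−1)(q−1) = 28 · 46 = 1288.

1288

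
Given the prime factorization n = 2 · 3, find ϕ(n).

2

φ(2) = 2 − 1 = 1.
φ(3) = 3 − 1 = 2.
φ(6) = 1 × 2 = 2.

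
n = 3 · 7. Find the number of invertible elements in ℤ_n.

12

φ(3) = 3 − 1 = 2.
φ(7) = 7 − 1 = 6.
Multiply: 2 · 6 = 12.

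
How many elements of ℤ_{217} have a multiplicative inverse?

180

Prime factorization: 217 = 7 · 31.
φ(7) = 7 − 1 = 6.
φ(31) = 31 − 1 = 30.
Since φ is multiplicative, φ(217) = 6 · 30 = 180.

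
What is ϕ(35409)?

20160

First factor: 35409 = 3 × 11 × 29 × 37.
φ(35409) = 35409 · (1 − 1/3) · (1 − 1/11) · (1 − 1/29) · (1 − 1/37)
       = 35409 · 20160/35409 = 20160.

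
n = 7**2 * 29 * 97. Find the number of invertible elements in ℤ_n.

112896

φ(7^2) = 7^1·(7−1) = 7·6 = 42.
φ(29) = 29 − 1 = 28.
φ(97) = 97 − 1 = 96.
Since φ is multiplicative, φ(137837) = 42 · 28 · 96 = 112896.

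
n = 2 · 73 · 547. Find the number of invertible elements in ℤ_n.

39312

φ(79862) = 79862 · (1 − 1/2) · (1 − 1/73) · (1 − 1/547)
       = 79862 · 39312/79862 = 39312.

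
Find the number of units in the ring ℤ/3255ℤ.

1440

Prime factorization: 3255 = 3 × 5 × 7 × 31.
φ(3) = 3 − 1 = 2.
φ(5) = 5 − 1 = 4.
φ(7) = 7 − 1 = 6.
φ(31) = 31 − 1 = 30.
Multiply: 2 · 4 · 6 · 30 = 1440.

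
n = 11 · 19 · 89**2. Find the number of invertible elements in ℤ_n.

1409760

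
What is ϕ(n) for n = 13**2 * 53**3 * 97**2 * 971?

205823226885120

φ(13^2) = 13^1·(13−1) = 13·12 = 156.
φ(53^3) = 53^2·(53−1) = 2809·52 = 146068.
φ(97^2) = 97^2 − 97^1 = 9409 − 97 = 9312.
φ(971) = 971 − 1 = 970.
Multiply: 156 · 146068 · 9312 · 970 = 205823226885120.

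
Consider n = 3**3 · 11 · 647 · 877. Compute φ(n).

φ(168523443) = 168523443 · (1 − 1/3) · (1 − 1/11) · (1 − 1/647) · (1 − 1/877)
       = 168523443 · 11317920/18724827 = 101861280.

101861280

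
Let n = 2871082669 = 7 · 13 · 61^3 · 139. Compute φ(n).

2218311360

φ(7) = 7 − 1 = 6.
φ(13) = 13 − 1 = 12.
φ(61^3) = 61^3 − 61^2 = 226981 − 3721 = 223260.
φ(139) = 139 − 1 = 138.
φ(2871082669) = 6 × 12 × 223260 × 138 = 2218311360.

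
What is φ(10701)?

Factor 10701: 10701 = 3^2 · 29 · 41.
φ(10701) = 10701 · (1 − 1/3) · (1 − 1/29) · (1 − 1/41)
       = 10701 · 2240/3567 = 6720.

6720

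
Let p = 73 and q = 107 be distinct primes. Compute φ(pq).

φ(n) = (p − 1)(q − 1) = (73−1)(107−1) = 72·106 = 7632.

7632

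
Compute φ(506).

First factor: 506 = 2 × 11 × 23.
φ(2) = 2 − 1 = 1.
φ(11) = 11 − 1 = 10.
φ(23) = 23 − 1 = 22.
Since φ is multiplicative, φ(506) = 1 · 10 · 22 = 220.

220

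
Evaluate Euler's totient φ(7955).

6048

Factor 7955: 7955 = 5 × 37 × 43.
φ(5) = 5 − 1 = 4.
φ(37) = 37 − 1 = 36.
φ(43) = 43 − 1 = 42.
Multiply: 4 · 36 · 42 = 6048.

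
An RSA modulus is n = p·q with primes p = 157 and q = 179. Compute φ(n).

27768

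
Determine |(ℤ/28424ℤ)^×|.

28424 = 2**3 · 11 · 17 · 19.
φ(28424) = 28424 · (1 − 1/2) · (1 − 1/11) · (1 − 1/17) · (1 − 1/19)
       = 28424 · 2880/7106 = 11520.

11520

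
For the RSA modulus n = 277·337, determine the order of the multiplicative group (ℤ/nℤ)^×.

92736

φ(pq) = (p−1)(q−1) = 276 · 336 = 92736.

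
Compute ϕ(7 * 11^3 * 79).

φ(736043) = 736043 · (1 − 1/7) · (1 − 1/11) · (1 − 1/79)
       = 736043 · 4680/6083 = 566280.

566280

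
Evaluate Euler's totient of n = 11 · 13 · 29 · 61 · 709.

142732800

φ(179353603) = 179353603 · (1 − 1/11) · (1 − 1/13) · (1 − 1/29) · (1 − 1/61) · (1 − 1/709)
       = 179353603 · 142732800/179353603 = 142732800.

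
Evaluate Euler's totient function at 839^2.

φ(839^2) = 839^2 − 839^1 = 703921 − 839 = 703082.

703082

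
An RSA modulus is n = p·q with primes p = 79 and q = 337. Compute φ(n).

26208

φ(26623) = 26623 · (1 − 1/79) · (1 − 1/337)
       = 26623 · 26208/26623 = 26208.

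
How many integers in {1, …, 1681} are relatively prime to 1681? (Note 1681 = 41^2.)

φ(41^2) = 41^2 − 41^1 = 1681 − 41 = 1640.

1640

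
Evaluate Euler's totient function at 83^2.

φ(6889) = 6889 · (1 − 1/83)
       = 6889 · 82/83 = 6806.

6806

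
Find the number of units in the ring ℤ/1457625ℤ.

First factor: 1457625 = 3 · 5^3 · 13^2 · 23.
φ(3) = 3 − 1 = 2.
φ(5^3) = 5^2·(5−1) = 25·4 = 100.
φ(13^2) = 13^1·(13−1) = 13·12 = 156.
φ(23) = 23 − 1 = 22.
Multiply: 2 · 100 · 156 · 22 = 686400.

686400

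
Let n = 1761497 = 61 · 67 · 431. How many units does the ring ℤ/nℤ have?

1702800

φ(1761497) = 1761497 · (1 − 1/61) · (1 − 1/67) · (1 − 1/431)
       = 1761497 · 1702800/1761497 = 1702800.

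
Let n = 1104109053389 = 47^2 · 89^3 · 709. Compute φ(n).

φ(1104109053389) = 1104109053389 · (1 − 1/47) · (1 − 1/89) · (1 − 1/709)
       = 1104109053389 · 2865984/2965747 = 1066968585408.

1066968585408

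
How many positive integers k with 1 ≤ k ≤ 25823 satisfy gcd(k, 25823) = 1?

25823 = 7^2 · 17 · 31.
φ(7^2) = 7^2 − 7^1 = 49 − 7 = 42.
φ(17) = 17 − 1 = 16.
φ(31) = 31 − 1 = 30.
Multiply: 42 · 16 · 30 = 20160.

20160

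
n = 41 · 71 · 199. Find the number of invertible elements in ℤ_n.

554400

φ(579289) = 579289 · (1 − 1/41) · (1 − 1/71) · (1 − 1/199)
       = 579289 · 554400/579289 = 554400.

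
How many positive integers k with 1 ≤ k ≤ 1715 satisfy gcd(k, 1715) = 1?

1176

Prime factorization: 1715 = 5 · 7**3.
φ(5) = 5 − 1 = 4.
φ(7^3) = 7^2·(7−1) = 49·6 = 294.
φ(1715) = 4 × 294 = 1176.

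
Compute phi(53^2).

2756

φ(2809) = 2809 · (1 − 1/53)
       = 2809 · 52/53 = 2756.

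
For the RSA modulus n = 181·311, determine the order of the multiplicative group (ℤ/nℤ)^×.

For distinct primes, φ(pq) = (p−1)(q−1) = 180 × 310 = 55800.

55800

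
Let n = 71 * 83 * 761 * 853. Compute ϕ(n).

3716764800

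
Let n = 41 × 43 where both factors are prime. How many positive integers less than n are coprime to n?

φ(41) = 41 − 1 = 40.
φ(43) = 43 − 1 = 42.
φ(1763) = 40 × 42 = 1680.

1680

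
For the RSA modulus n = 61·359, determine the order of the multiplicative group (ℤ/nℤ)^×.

φ(pq) = (p−1)(q−1) = 60 · 358 = 21480.

21480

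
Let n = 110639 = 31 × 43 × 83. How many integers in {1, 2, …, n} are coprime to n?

φ(110639) = 110639 · (1 − 1/31) · (1 − 1/43) · (1 − 1/83)
       = 110639 · 103320/110639 = 103320.

103320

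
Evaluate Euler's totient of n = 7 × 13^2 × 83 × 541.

41446080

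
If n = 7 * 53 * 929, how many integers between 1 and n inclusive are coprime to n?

φ(344659) = 344659 · (1 − 1/7) · (1 − 1/53) · (1 − 1/929)
       = 344659 · 289536/344659 = 289536.

289536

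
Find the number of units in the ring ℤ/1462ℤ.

672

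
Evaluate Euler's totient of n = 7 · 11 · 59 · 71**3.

1227987600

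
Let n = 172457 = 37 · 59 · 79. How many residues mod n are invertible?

162864

φ(172457) = 172457 · (1 − 1/37) · (1 − 1/59) · (1 − 1/79)
       = 172457 · 162864/172457 = 162864.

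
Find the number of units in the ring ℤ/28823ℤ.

Prime factorization: 28823 = 19 · 37 · 41.
φ(28823) = 28823 · (1 − 1/19) · (1 − 1/37) · (1 − 1/41)
       = 28823 · 25920/28823 = 25920.

25920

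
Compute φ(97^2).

φ(97^2) = 97^1·(97−1) = 97·96 = 9312.

9312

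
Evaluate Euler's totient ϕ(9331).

7560

Factor 9331: 9331 = 7 * 31 * 43.
φ(9331) = 9331 · (1 − 1/7) · (1 − 1/31) · (1 − 1/43)
       = 9331 · 7560/9331 = 7560.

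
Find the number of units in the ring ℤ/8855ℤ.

First factor: 8855 = 5 × 7 × 11 × 23.
φ(8855) = 8855 · (1 − 1/5) · (1 − 1/7) · (1 − 1/11) · (1 − 1/23)
       = 8855 · 5280/8855 = 5280.

5280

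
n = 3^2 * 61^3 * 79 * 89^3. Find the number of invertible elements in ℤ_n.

φ(3^2) = 3^2 − 3^1 = 9 − 3 = 6.
φ(61^3) = 61^2·(61−1) = 3721·60 = 223260.
φ(79) = 79 − 1 = 78.
φ(89^3) = 89^2·(89−1) = 7921·88 = 697048.
φ(113770358266779) = 6 × 223260 × 78 × 697048 = 72831534272640.

72831534272640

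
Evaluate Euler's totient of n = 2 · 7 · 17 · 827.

79296

φ(2) = 2 − 1 = 1.
φ(7) = 7 − 1 = 6.
φ(17) = 17 − 1 = 16.
φ(827) = 827 − 1 = 826.
φ(196826) = 1 × 6 × 16 × 826 = 79296.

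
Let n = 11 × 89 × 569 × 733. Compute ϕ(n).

φ(11) = 11 − 1 = 10.
φ(89) = 89 − 1 = 88.
φ(569) = 569 − 1 = 568.
φ(733) = 733 − 1 = 732.
Since φ is multiplicative, φ(408318383) = 10 · 88 · 568 · 732 = 365882880.

365882880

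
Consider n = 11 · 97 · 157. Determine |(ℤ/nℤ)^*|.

149760

φ(11) = 11 − 1 = 10.
φ(97) = 97 − 1 = 96.
φ(157) = 157 − 1 = 156.
Multiply: 10 · 96 · 156 = 149760.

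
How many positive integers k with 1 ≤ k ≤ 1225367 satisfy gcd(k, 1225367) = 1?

Prime factorization: 1225367 = 11^2 × 13 × 19 × 41.
φ(1225367) = 1225367 · (1 − 1/11) · (1 − 1/13) · (1 − 1/19) · (1 − 1/41)
       = 1225367 · 86400/111397 = 950400.

950400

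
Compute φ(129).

84

First factor: 129 = 3 × 43.
φ(129) = 129 · (1 − 1/3) · (1 − 1/43)
       = 129 · 84/129 = 84.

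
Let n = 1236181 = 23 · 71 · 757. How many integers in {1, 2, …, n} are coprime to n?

1164240

φ(23) = 23 − 1 = 22.
φ(71) = 71 − 1 = 70.
φ(757) = 757 − 1 = 756.
Multiply: 22 · 70 · 756 = 1164240.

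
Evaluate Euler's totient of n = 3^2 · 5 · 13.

φ(585) = 585 · (1 − 1/3) · (1 − 1/5) · (1 − 1/13)
       = 585 · 96/195 = 288.

288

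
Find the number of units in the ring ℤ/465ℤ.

Factor 465: 465 = 3 · 5 · 31.
φ(3) = 3 − 1 = 2.
φ(5) = 5 − 1 = 4.
φ(31) = 31 − 1 = 30.
Multiply: 2 · 4 · 30 = 240.

240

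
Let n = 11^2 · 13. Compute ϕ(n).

φ(1573) = 1573 · (1 − 1/11) · (1 − 1/13)
       = 1573 · 120/143 = 1320.

1320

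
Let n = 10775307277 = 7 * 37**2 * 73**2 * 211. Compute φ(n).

φ(10775307277) = 10775307277 · (1 − 1/7) · (1 − 1/37) · (1 − 1/73) · (1 − 1/211)
       = 10775307277 · 3265920/3989377 = 8821249920.

8821249920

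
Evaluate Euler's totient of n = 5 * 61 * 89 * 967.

20401920

φ(26249215) = 26249215 · (1 − 1/5) · (1 − 1/61) · (1 − 1/89) · (1 − 1/967)
       = 26249215 · 20401920/26249215 = 20401920.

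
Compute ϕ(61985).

36960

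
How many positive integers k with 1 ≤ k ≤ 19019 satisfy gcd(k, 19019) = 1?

12960

First factor: 19019 = 7 * 11 * 13 * 19.
φ(7) = 7 − 1 = 6.
φ(11) = 11 − 1 = 10.
φ(13) = 13 − 1 = 12.
φ(19) = 19 − 1 = 18.
φ(19019) = 6 × 10 × 12 × 18 = 12960.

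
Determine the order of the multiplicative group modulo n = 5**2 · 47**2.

φ(55225) = 55225 · (1 − 1/5) · (1 − 1/47)
       = 55225 · 184/235 = 43240.

43240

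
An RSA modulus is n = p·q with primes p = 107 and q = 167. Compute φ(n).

φ(n) = (p − 1)(q − 1) = (107−1)(167−1) = 106·166 = 17596.

17596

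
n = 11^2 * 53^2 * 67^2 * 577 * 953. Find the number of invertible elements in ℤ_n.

φ(11^2) = 11^2 − 11^1 = 121 − 11 = 110.
φ(53^2) = 53^2 − 53^1 = 2809 − 53 = 2756.
φ(67^2) = 67^1·(67−1) = 67·66 = 4422.
φ(577) = 577 − 1 = 576.
φ(953) = 953 − 1 = 952.
Since φ is multiplicative, φ(838987380905201) = 110 · 2756 · 4422 · 576 · 952 = 735106170839040.

735106170839040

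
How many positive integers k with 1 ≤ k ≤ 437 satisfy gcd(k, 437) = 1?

396

Factor 437: 437 = 19 · 23.
φ(19) = 19 − 1 = 18.
φ(23) = 23 − 1 = 22.
Multiply: 18 · 22 = 396.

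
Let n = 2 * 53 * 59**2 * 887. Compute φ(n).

157658384

φ(2) = 2 − 1 = 1.
φ(53) = 53 − 1 = 52.
φ(59^2) = 59^1·(59−1) = 59·58 = 3422.
φ(887) = 887 − 1 = 886.
Multiply: 1 · 52 · 3422 · 886 = 157658384.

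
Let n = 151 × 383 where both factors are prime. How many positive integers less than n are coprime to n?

57300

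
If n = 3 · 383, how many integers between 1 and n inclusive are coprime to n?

φ(1149) = 1149 · (1 − 1/3) · (1 − 1/383)
       = 1149 · 764/1149 = 764.

764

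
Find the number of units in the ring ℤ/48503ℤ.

37440

Factor 48503: 48503 = 7 · 13^2 · 41.
φ(48503) = 48503 · (1 − 1/7) · (1 − 1/13) · (1 − 1/41)
       = 48503 · 2880/3731 = 37440.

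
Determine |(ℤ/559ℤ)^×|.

First factor: 559 = 13 × 43.
φ(13) = 13 − 1 = 12.
φ(43) = 43 − 1 = 42.
Multiply: 12 · 42 = 504.

504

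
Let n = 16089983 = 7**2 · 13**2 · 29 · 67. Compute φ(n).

φ(16089983) = 16089983 · (1 − 1/7) · (1 − 1/13) · (1 − 1/29) · (1 − 1/67)
       = 16089983 · 133056/176813 = 12108096.

12108096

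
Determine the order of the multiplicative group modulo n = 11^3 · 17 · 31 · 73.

41817600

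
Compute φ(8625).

First factor: 8625 = 3 · 5**3 · 23.
φ(3) = 3 − 1 = 2.
φ(5^3) = 5^2·(5−1) = 25·4 = 100.
φ(23) = 23 − 1 = 22.
Multiply: 2 · 100 · 22 = 4400.

4400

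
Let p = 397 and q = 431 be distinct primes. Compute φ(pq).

φ(171107) = 171107 · (1 − 1/397) · (1 − 1/431)
       = 171107 · 170280/171107 = 170280.

170280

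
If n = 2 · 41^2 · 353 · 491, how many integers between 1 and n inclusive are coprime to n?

282867200

φ(582711926) = 582711926 · (1 − 1/2) · (1 − 1/41) · (1 − 1/353) · (1 − 1/491)
       = 582711926 · 6899200/14212486 = 282867200.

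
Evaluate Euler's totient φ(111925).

79200

Factor 111925: 111925 = 5**2 · 11**2 · 37.
φ(111925) = 111925 · (1 − 1/5) · (1 − 1/11) · (1 − 1/37)
       = 111925 · 1440/2035 = 79200.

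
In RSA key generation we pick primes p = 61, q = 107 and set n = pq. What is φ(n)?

6360

φ(6527) = 6527 · (1 − 1/61) · (1 − 1/107)
       = 6527 · 6360/6527 = 6360.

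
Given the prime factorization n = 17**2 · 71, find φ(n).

19040

φ(20519) = 20519 · (1 − 1/17) · (1 − 1/71)
       = 20519 · 1120/1207 = 19040.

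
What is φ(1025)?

Factor 1025: 1025 = 5^2 * 41.
φ(5^2) = 5^1·(5−1) = 5·4 = 20.
φ(41) = 41 − 1 = 40.
φ(1025) = 20 × 40 = 800.

800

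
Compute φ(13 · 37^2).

φ(13) = 13 − 1 = 12.
φ(37^2) = 37^2 − 37^1 = 1369 − 37 = 1332.
Multiply: 12 · 1332 = 15984.

15984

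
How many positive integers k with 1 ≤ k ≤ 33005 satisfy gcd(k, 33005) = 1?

21120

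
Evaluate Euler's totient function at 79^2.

φ(6241) = 6241 · (1 − 1/79)
       = 6241 · 78/79 = 6162.

6162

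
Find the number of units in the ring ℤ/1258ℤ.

576

Prime factorization: 1258 = 2 * 17 * 37.
φ(2) = 2 − 1 = 1.
φ(17) = 17 − 1 = 16.
φ(37) = 37 − 1 = 36.
φ(1258) = 1 × 16 × 36 = 576.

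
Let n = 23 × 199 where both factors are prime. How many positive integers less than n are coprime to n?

4356

φ(4577) = 4577 · (1 − 1/23) · (1 − 1/199)
       = 4577 · 4356/4577 = 4356.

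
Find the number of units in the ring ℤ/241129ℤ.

190512

First factor: 241129 = 7^3 × 19 × 37.
φ(7^3) = 7^2·(7−1) = 49·6 = 294.
φ(19) = 19 − 1 = 18.
φ(37) = 37 − 1 = 36.
Since φ is multiplicative, φ(241129) = 294 · 18 · 36 = 190512.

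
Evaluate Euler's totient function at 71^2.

φ(5041) = 5041 · (1 − 1/71)
       = 5041 · 70/71 = 4970.

4970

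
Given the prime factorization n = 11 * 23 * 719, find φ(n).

157960

φ(11) = 11 − 1 = 10.
φ(23) = 23 − 1 = 22.
φ(719) = 719 − 1 = 718.
Since φ is multiplicative, φ(181907) = 10 · 22 · 718 = 157960.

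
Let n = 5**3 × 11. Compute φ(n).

φ(1375) = 1375 · (1 − 1/5) · (1 − 1/11)
       = 1375 · 40/55 = 1000.

1000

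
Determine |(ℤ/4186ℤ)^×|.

Prime factorization: 4186 = 2 · 7 · 13 · 23.
φ(2) = 2 − 1 = 1.
φ(7) = 7 − 1 = 6.
φ(13) = 13 − 1 = 12.
φ(23) = 23 − 1 = 22.
Multiply: 1 · 6 · 12 · 22 = 1584.

1584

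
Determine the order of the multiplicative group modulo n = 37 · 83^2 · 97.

23521536

φ(24724621) = 24724621 · (1 − 1/37) · (1 − 1/83) · (1 − 1/97)
       = 24724621 · 283392/297887 = 23521536.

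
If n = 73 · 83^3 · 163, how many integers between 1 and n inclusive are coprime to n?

φ(6803693513) = 6803693513 · (1 − 1/73) · (1 − 1/83) · (1 − 1/163)
       = 6803693513 · 956448/987617 = 6588970272.

6588970272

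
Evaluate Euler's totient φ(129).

129 = 3 · 43.
φ(3) = 3 − 1 = 2.
φ(43) = 43 − 1 = 42.
Multiply: 2 · 42 = 84.

84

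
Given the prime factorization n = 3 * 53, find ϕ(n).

φ(3) = 3 − 1 = 2.
φ(53) = 53 − 1 = 52.
φ(159) = 2 × 52 = 104.

104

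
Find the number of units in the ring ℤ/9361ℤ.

7920

9361 = 11 · 23 · 37.
φ(11) = 11 − 1 = 10.
φ(23) = 23 − 1 = 22.
φ(37) = 37 − 1 = 36.
φ(9361) = 10 × 22 × 36 = 7920.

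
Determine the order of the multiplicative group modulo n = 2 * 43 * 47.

1932

φ(4042) = 4042 · (1 − 1/2) · (1 − 1/43) · (1 − 1/47)
       = 4042 · 1932/4042 = 1932.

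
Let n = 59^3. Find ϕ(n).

φ(205379) = 205379 · (1 − 1/59)
       = 205379 · 58/59 = 201898.

201898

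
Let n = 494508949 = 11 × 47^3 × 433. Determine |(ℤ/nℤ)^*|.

438972480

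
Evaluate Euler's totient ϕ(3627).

First factor: 3627 = 3^2 · 13 · 31.
φ(3627) = 3627 · (1 − 1/3) · (1 − 1/13) · (1 − 1/31)
       = 3627 · 720/1209 = 2160.

2160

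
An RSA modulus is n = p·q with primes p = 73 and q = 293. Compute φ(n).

21024

φ(pq) = (p−1)(q−1) = 72 · 292 = 21024.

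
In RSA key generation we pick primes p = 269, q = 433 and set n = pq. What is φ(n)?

φ(269) = 269 − 1 = 268.
φ(433) = 433 − 1 = 432.
φ(116477) = 268 × 432 = 115776.

115776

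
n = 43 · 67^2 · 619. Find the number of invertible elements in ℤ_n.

114777432

φ(119483713) = 119483713 · (1 − 1/43) · (1 − 1/67) · (1 − 1/619)
       = 119483713 · 1713096/1783339 = 114777432.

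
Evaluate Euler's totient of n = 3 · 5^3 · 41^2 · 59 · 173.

3272128000

φ(3) = 3 − 1 = 2.
φ(5^3) = 5^2·(5−1) = 25·4 = 100.
φ(41^2) = 41^1·(41−1) = 41·40 = 1640.
φ(59) = 59 − 1 = 58.
φ(173) = 173 − 1 = 172.
Multiply: 2 · 100 · 1640 · 58 · 172 = 3272128000.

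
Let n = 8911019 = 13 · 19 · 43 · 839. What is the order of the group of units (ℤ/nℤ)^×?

7602336

φ(8911019) = 8911019 · (1 − 1/13) · (1 − 1/19) · (1 − 1/43) · (1 − 1/839)
       = 8911019 · 7602336/8911019 = 7602336.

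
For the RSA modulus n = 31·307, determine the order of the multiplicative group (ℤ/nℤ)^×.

9180

φ(31) = 31 − 1 = 30.
φ(307) = 307 − 1 = 306.
Multiply: 30 · 306 = 9180.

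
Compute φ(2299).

1980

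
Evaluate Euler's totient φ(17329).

17329 = 13 × 31 × 43.
φ(13) = 13 − 1 = 12.
φ(31) = 31 − 1 = 30.
φ(43) = 43 − 1 = 42.
Multiply: 12 · 30 · 42 = 15120.

15120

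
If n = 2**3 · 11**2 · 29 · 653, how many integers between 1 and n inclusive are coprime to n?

8032640

φ(2^3) = 2^3 − 2^2 = 8 − 4 = 4.
φ(11^2) = 11^1·(11−1) = 11·10 = 110.
φ(29) = 29 − 1 = 28.
φ(653) = 653 − 1 = 652.
φ(18331016) = 4 × 110 × 28 × 652 = 8032640.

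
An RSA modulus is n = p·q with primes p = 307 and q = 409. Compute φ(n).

φ(125563) = 125563 · (1 − 1/307) · (1 − 1/409)
       = 125563 · 124848/125563 = 124848.

124848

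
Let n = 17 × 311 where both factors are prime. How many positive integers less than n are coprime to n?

4960

φ(17) = 17 − 1 = 16.
φ(311) = 311 − 1 = 310.
Multiply: 16 · 310 = 4960.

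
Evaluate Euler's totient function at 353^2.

124256

φ(124609) = 124609 · (1 − 1/353)
       = 124609 · 352/353 = 124256.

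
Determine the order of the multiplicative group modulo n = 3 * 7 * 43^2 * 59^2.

74161584

φ(3) = 3 − 1 = 2.
φ(7) = 7 − 1 = 6.
φ(43^2) = 43^2 − 43^1 = 1849 − 43 = 1806.
φ(59^2) = 59^1·(59−1) = 59·58 = 3422.
Since φ is multiplicative, φ(135163749) = 2 · 6 · 1806 · 3422 = 74161584.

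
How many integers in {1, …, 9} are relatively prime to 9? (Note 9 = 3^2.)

φ(9) = 9 · (1 − 1/3)
       = 9 · 2/3 = 6.

6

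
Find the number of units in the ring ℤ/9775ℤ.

7040

Prime factorization: 9775 = 5**2 · 17 · 23.
φ(9775) = 9775 · (1 − 1/5) · (1 − 1/17) · (1 − 1/23)
       = 9775 · 1408/1955 = 7040.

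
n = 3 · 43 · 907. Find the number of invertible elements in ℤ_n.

φ(117003) = 117003 · (1 − 1/3) · (1 − 1/43) · (1 − 1/907)
       = 117003 · 76104/117003 = 76104.

76104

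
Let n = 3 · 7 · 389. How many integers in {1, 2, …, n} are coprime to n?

φ(8169) = 8169 · (1 − 1/3) · (1 − 1/7) · (1 − 1/389)
       = 8169 · 4656/8169 = 4656.

4656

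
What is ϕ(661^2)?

436260

φ(436921) = 436921 · (1 − 1/661)
       = 436921 · 660/661 = 436260.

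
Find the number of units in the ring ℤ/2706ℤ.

800

Factor 2706: 2706 = 2 · 3 · 11 · 41.
φ(2706) = 2706 · (1 − 1/2) · (1 − 1/3) · (1 − 1/11) · (1 − 1/41)
       = 2706 · 800/2706 = 800.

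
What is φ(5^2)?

20

φ(25) = 25 · (1 − 1/5)
       = 25 · 4/5 = 20.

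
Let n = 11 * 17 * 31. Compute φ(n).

4800

φ(11) = 11 − 1 = 10.
φ(17) = 17 − 1 = 16.
φ(31) = 31 − 1 = 30.
φ(5797) = 10 × 16 × 30 = 4800.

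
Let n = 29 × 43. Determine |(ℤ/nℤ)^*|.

φ(29) = 29 − 1 = 28.
φ(43) = 43 − 1 = 42.
φ(1247) = 28 × 42 = 1176.

1176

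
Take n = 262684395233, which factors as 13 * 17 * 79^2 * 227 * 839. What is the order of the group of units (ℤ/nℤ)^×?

224065700352

φ(262684395233) = 262684395233 · (1 − 1/13) · (1 − 1/17) · (1 − 1/79) · (1 − 1/227) · (1 − 1/839)
       = 262684395233 · 2836274688/3325118927 = 224065700352.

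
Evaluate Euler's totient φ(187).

Prime factorization: 187 = 11 · 17.
φ(187) = 187 · (1 − 1/11) · (1 − 1/17)
       = 187 · 160/187 = 160.

160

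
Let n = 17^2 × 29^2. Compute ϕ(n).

φ(17^2) = 17^2 − 17^1 = 289 − 17 = 272.
φ(29^2) = 29^1·(29−1) = 29·28 = 812.
φ(243049) = 272 × 812 = 220864.

220864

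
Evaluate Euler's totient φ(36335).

36335 = 5 * 13^2 * 43.
φ(5) = 5 − 1 = 4.
φ(13^2) = 13^2 − 13^1 = 169 − 13 = 156.
φ(43) = 43 − 1 = 42.
φ(36335) = 4 × 156 × 42 = 26208.

26208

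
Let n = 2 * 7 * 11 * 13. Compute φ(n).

720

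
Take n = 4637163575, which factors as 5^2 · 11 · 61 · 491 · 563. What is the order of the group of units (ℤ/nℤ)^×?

3304560000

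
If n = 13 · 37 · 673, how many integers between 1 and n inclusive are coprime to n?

φ(13) = 13 − 1 = 12.
φ(37) = 37 − 1 = 36.
φ(673) = 673 − 1 = 672.
Multiply: 12 · 36 · 672 = 290304.

290304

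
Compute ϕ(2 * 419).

418

φ(838) = 838 · (1 − 1/2) · (1 − 1/419)
       = 838 · 418/838 = 418.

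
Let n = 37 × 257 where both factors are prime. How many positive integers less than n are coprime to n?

φ(9509) = 9509 · (1 − 1/37) · (1 − 1/257)
       = 9509 · 9216/9509 = 9216.

9216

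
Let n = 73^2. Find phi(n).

φ(73^2) = 73^1·(73−1) = 73·72 = 5256.

5256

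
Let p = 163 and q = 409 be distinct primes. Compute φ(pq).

For distinct primes, φ(pq) = (p−1)(q−1) = 162 × 408 = 66096.

66096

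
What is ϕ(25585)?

16128

First factor: 25585 = 5 · 7 · 17 · 43.
φ(5) = 5 − 1 = 4.
φ(7) = 7 − 1 = 6.
φ(17) = 17 − 1 = 16.
φ(43) = 43 − 1 = 42.
Since φ is multiplicative, φ(25585) = 4 · 6 · 16 · 42 = 16128.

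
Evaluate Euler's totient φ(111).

72

Prime factorization: 111 = 3 · 37.
φ(111) = 111 · (1 − 1/3) · (1 − 1/37)
       = 111 · 72/111 = 72.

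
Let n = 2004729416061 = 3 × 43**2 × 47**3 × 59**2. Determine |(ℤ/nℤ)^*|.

1255975866096

φ(2004729416061) = 2004729416061 · (1 − 1/3) · (1 − 1/43) · (1 − 1/47) · (1 − 1/59)
       = 2004729416061 · 224112/357717 = 1255975866096.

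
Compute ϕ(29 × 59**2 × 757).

φ(76418393) = 76418393 · (1 − 1/29) · (1 − 1/59) · (1 − 1/757)
       = 76418393 · 1227744/1295227 = 72436896.

72436896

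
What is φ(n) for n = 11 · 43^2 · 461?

8307600

φ(9376279) = 9376279 · (1 − 1/11) · (1 − 1/43) · (1 − 1/461)
       = 9376279 · 193200/218053 = 8307600.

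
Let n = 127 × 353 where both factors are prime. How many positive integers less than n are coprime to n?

44352

φ(127) = 127 − 1 = 126.
φ(353) = 353 − 1 = 352.
φ(44831) = 126 × 352 = 44352.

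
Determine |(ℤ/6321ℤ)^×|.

First factor: 6321 = 3 * 7^2 * 43.
φ(3) = 3 − 1 = 2.
φ(7^2) = 7^2 − 7^1 = 49 − 7 = 42.
φ(43) = 43 − 1 = 42.
Since φ is multiplicative, φ(6321) = 2 · 42 · 42 = 3528.

3528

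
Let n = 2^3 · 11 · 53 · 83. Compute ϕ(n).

φ(387112) = 387112 · (1 − 1/2) · (1 − 1/11) · (1 − 1/53) · (1 − 1/83)
       = 387112 · 42640/96778 = 170560.

170560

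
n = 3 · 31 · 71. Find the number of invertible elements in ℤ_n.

φ(3) = 3 − 1 = 2.
φ(31) = 31 − 1 = 30.
φ(71) = 71 − 1 = 70.
Since φ is multiplicative, φ(6603) = 2 · 30 · 70 = 4200.

4200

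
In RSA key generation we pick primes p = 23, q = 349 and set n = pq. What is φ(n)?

For distinct primes, φ(pq) = (p−1)(q−1) = 22 × 348 = 7656.

7656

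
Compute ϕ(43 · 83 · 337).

1157184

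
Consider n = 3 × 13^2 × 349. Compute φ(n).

φ(3) = 3 − 1 = 2.
φ(13^2) = 13^1·(13−1) = 13·12 = 156.
φ(349) = 349 − 1 = 348.
φ(176943) = 2 × 156 × 348 = 108576.

108576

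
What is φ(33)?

20

Factor 33: 33 = 3 · 11.
φ(33) = 33 · (1 − 1/3) · (1 − 1/11)
       = 33 · 20/33 = 20.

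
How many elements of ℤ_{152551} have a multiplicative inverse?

Prime factorization: 152551 = 7 · 19 · 31 · 37.
φ(152551) = 152551 · (1 − 1/7) · (1 − 1/19) · (1 − 1/31) · (1 − 1/37)
       = 152551 · 116640/152551 = 116640.

116640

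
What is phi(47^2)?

2162

φ(2209) = 2209 · (1 − 1/47)
       = 2209 · 46/47 = 2162.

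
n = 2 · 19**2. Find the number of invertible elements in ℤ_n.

342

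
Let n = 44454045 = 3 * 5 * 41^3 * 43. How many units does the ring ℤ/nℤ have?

22592640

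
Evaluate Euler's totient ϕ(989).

924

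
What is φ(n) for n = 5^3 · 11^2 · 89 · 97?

φ(5^3) = 5^3 − 5^2 = 125 − 25 = 100.
φ(11^2) = 11^2 − 11^1 = 121 − 11 = 110.
φ(89) = 89 − 1 = 88.
φ(97) = 97 − 1 = 96.
Multiply: 100 · 110 · 88 · 96 = 92928000.

92928000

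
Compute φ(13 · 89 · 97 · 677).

68530176

φ(75979033) = 75979033 · (1 − 1/13) · (1 − 1/89) · (1 − 1/97) · (1 − 1/677)
       = 75979033 · 68530176/75979033 = 68530176.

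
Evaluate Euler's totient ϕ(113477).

First factor: 113477 = 7 × 13 × 29 × 43.
φ(113477) = 113477 · (1 − 1/7) · (1 − 1/13) · (1 − 1/29) · (1 − 1/43)
       = 113477 · 84672/113477 = 84672.

84672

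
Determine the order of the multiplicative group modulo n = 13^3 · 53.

105456

φ(13^3) = 13^3 − 13^2 = 2197 − 169 = 2028.
φ(53) = 53 − 1 = 52.
Since φ is multiplicative, φ(116441) = 2028 · 52 = 105456.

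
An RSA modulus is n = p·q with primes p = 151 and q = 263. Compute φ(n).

φ(151) = 151 − 1 = 150.
φ(263) = 263 − 1 = 262.
Since φ is multiplicative, φ(39713) = 150 · 262 = 39300.

39300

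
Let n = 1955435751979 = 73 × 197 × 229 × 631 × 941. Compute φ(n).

1905424819200

φ(1955435751979) = 1955435751979 · (1 − 1/73) · (1 − 1/197) · (1 − 1/229) · (1 − 1/631) · (1 − 1/941)
       = 1955435751979 · 1905424819200/1955435751979 = 1905424819200.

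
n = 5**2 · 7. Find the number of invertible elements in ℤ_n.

φ(175) = 175 · (1 − 1/5) · (1 − 1/7)
       = 175 · 24/35 = 120.

120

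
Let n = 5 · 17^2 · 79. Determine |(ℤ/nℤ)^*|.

84864

φ(114155) = 114155 · (1 − 1/5) · (1 − 1/17) · (1 − 1/79)
       = 114155 · 4992/6715 = 84864.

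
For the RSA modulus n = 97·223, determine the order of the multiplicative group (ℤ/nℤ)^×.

φ(21631) = 21631 · (1 − 1/97) · (1 − 1/223)
       = 21631 · 21312/21631 = 21312.

21312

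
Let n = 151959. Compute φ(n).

98568

151959 = 3 × 37^3.
φ(151959) = 151959 · (1 − 1/3) · (1 − 1/37)
       = 151959 · 72/111 = 98568.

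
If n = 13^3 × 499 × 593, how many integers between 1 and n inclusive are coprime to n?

597886848

φ(13^3) = 13^2·(13−1) = 169·12 = 2028.
φ(499) = 499 − 1 = 498.
φ(593) = 593 − 1 = 592.
Multiply: 2028 · 498 · 592 = 597886848.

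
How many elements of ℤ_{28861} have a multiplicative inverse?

22680

28861 = 7**2 * 19 * 31.
φ(7^2) = 7^2 − 7^1 = 49 − 7 = 42.
φ(19) = 19 − 1 = 18.
φ(31) = 31 − 1 = 30.
φ(28861) = 42 × 18 × 30 = 22680.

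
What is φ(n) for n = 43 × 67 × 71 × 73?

13970880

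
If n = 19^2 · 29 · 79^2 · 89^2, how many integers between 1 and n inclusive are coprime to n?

462145267584

φ(517534606709) = 517534606709 · (1 − 1/19) · (1 − 1/29) · (1 − 1/79) · (1 − 1/89)
       = 517534606709 · 3459456/3874081 = 462145267584.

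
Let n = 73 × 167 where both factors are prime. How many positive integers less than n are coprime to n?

φ(n) = (p − 1)(q − 1) = (73−1)(167−1) = 72·166 = 11952.

11952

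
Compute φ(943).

880

Factor 943: 943 = 23 × 41.
φ(943) = 943 · (1 − 1/23) · (1 − 1/41)
       = 943 · 880/943 = 880.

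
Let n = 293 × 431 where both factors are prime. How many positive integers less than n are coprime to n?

φ(pq) = (p−1)(q−1) = 292 · 430 = 125560.

125560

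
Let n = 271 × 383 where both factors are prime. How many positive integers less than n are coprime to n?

φ(pq) = (p−1)(q−1) = 270 · 382 = 103140.

103140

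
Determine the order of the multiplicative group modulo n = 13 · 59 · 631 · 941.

φ(455422357) = 455422357 · (1 − 1/13) · (1 − 1/59) · (1 − 1/631) · (1 − 1/941)
       = 455422357 · 412171200/455422357 = 412171200.

412171200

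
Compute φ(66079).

First factor: 66079 = 13**2 · 17 · 23.
φ(66079) = 66079 · (1 − 1/13) · (1 − 1/17) · (1 − 1/23)
       = 66079 · 4224/5083 = 54912.

54912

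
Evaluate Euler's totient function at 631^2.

397530

φ(398161) = 398161 · (1 − 1/631)
       = 398161 · 630/631 = 397530.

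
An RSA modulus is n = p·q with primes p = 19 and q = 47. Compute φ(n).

828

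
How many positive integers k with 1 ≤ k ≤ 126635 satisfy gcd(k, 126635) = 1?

First factor: 126635 = 5 · 19 · 31 · 43.
φ(5) = 5 − 1 = 4.
φ(19) = 19 − 1 = 18.
φ(31) = 31 − 1 = 30.
φ(43) = 43 − 1 = 42.
Multiply: 4 · 18 · 30 · 42 = 90720.

90720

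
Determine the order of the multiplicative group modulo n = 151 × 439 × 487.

φ(32282743) = 32282743 · (1 − 1/151) · (1 − 1/439) · (1 − 1/487)
       = 32282743 · 31930200/32282743 = 31930200.

31930200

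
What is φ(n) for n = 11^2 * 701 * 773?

59444000

φ(65566633) = 65566633 · (1 − 1/11) · (1 − 1/701) · (1 − 1/773)
       = 65566633 · 5404000/5960603 = 59444000.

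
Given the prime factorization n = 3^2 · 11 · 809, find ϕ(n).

48480

φ(80091) = 80091 · (1 − 1/3) · (1 − 1/11) · (1 − 1/809)
       = 80091 · 16160/26697 = 48480.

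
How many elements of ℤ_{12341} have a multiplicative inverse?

10080

Factor 12341: 12341 = 7 * 41 * 43.
φ(7) = 7 − 1 = 6.
φ(41) = 41 − 1 = 40.
φ(43) = 43 − 1 = 42.
Multiply: 6 · 40 · 42 = 10080.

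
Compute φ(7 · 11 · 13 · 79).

56160

φ(79079) = 79079 · (1 − 1/7) · (1 − 1/11) · (1 − 1/13) · (1 − 1/79)
       = 79079 · 56160/79079 = 56160.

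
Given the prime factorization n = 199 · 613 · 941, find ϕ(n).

113905440

φ(114789767) = 114789767 · (1 − 1/199) · (1 − 1/613) · (1 − 1/941)
       = 114789767 · 113905440/114789767 = 113905440.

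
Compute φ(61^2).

φ(61^2) = 61^2 − 61^1 = 3721 − 61 = 3660.

3660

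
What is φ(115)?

88

First factor: 115 = 5 * 23.
φ(5) = 5 − 1 = 4.
φ(23) = 23 − 1 = 22.
Since φ is multiplicative, φ(115) = 4 · 22 = 88.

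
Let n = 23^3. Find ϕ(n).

11638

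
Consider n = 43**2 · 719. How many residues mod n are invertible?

1296708

φ(1329431) = 1329431 · (1 − 1/43) · (1 − 1/719)
       = 1329431 · 30156/30917 = 1296708.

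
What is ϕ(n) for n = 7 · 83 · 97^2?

φ(7) = 7 − 1 = 6.
φ(83) = 83 − 1 = 82.
φ(97^2) = 97^1·(97−1) = 97·96 = 9312.
Since φ is multiplicative, φ(5466629) = 6 · 82 · 9312 = 4581504.

4581504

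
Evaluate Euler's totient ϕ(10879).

Factor 10879: 10879 = 11 · 23 · 43.
φ(10879) = 10879 · (1 − 1/11) · (1 − 1/23) · (1 − 1/43)
       = 10879 · 9240/10879 = 9240.

9240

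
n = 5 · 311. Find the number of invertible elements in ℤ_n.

φ(5) = 5 − 1 = 4.
φ(311) = 311 − 1 = 310.
Since φ is multiplicative, φ(1555) = 4 · 310 = 1240.

1240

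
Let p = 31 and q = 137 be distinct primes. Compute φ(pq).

4080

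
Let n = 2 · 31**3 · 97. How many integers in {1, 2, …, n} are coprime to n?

2767680

φ(5779454) = 5779454 · (1 − 1/2) · (1 − 1/31) · (1 − 1/97)
       = 5779454 · 2880/6014 = 2767680.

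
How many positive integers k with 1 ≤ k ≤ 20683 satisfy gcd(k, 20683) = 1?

First factor: 20683 = 13 * 37 * 43.
φ(20683) = 20683 · (1 − 1/13) · (1 − 1/37) · (1 − 1/43)
       = 20683 · 18144/20683 = 18144.

18144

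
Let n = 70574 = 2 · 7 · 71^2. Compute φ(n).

29820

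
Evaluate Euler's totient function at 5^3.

φ(125) = 125 · (1 − 1/5)
       = 125 · 4/5 = 100.

100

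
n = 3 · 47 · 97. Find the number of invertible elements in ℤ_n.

φ(13677) = 13677 · (1 − 1/3) · (1 − 1/47) · (1 − 1/97)
       = 13677 · 8832/13677 = 8832.

8832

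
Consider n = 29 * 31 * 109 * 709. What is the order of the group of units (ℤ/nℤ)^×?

φ(69475619) = 69475619 · (1 − 1/29) · (1 − 1/31) · (1 − 1/109) · (1 − 1/709)
       = 69475619 · 64229760/69475619 = 64229760.

64229760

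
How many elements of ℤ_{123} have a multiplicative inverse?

80

123 = 3 · 41.
φ(123) = 123 · (1 − 1/3) · (1 − 1/41)
       = 123 · 80/123 = 80.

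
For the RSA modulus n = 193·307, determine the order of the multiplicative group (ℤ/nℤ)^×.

For distinct primes, φ(pq) = (p−1)(q−1) = 192 × 306 = 58752.

58752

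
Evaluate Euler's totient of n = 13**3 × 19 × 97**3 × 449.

φ(13^3) = 13^2·(13−1) = 169·12 = 2028.
φ(19) = 19 − 1 = 18.
φ(97^3) = 97^2·(97−1) = 9409·96 = 903264.
φ(449) = 449 − 1 = 448.
Since φ is multiplicative, φ(17105871358511) = 2028 · 18 · 903264 · 448 = 14771791577088.

14771791577088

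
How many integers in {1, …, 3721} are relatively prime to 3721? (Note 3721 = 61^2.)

3660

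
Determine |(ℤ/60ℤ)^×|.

16

Factor 60: 60 = 2^2 · 3 · 5.
φ(60) = 60 · (1 − 1/2) · (1 − 1/3) · (1 − 1/5)
       = 60 · 8/30 = 16.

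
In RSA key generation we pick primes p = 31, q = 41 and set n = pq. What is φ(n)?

For distinct primes, φ(pq) = (p−1)(q−1) = 30 × 40 = 1200.

1200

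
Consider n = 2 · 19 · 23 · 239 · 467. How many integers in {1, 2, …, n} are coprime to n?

φ(97549762) = 97549762 · (1 − 1/2) · (1 − 1/19) · (1 − 1/23) · (1 − 1/239) · (1 − 1/467)
       = 97549762 · 43919568/97549762 = 43919568.

43919568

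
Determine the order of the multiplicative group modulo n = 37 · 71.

2520

φ(2627) = 2627 · (1 − 1/37) · (1 − 1/71)
       = 2627 · 2520/2627 = 2520.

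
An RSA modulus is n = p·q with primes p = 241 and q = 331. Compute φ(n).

φ(241) = 241 − 1 = 240.
φ(331) = 331 − 1 = 330.
Multiply: 240 · 330 = 79200.

79200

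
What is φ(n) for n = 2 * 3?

φ(6) = 6 · (1 − 1/2) · (1 − 1/3)
       = 6 · 2/6 = 2.

2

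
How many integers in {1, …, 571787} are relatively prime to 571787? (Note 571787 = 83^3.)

φ(571787) = 571787 · (1 − 1/83)
       = 571787 · 82/83 = 564898.

564898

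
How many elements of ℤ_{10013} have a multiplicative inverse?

8640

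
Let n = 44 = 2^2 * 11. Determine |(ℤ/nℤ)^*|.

φ(44) = 44 · (1 − 1/2) · (1 − 1/11)
       = 44 · 10/22 = 20.

20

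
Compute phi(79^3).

φ(79^3) = 79^2·(79−1) = 6241·78 = 486798.

486798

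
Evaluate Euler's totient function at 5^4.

500

φ(5^4) = 5^4 − 5^3 = 625 − 125 = 500.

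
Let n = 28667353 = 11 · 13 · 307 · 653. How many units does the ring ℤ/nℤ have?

φ(11) = 11 − 1 = 10.
φ(13) = 13 − 1 = 12.
φ(307) = 307 − 1 = 306.
φ(653) = 653 − 1 = 652.
φ(28667353) = 10 × 12 × 306 × 652 = 23941440.

23941440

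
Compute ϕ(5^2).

φ(25) = 25 · (1 − 1/5)
       = 25 · 4/5 = 20.

20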